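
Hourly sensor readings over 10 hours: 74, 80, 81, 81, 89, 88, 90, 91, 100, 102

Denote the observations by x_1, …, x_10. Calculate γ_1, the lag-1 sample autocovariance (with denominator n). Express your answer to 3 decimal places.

41.824

Mean x̄ = (74 + 80 + 81 + 81 + 89 + 88 + 90 + 91 + 100 + 102)/10 = 87.6000
Σ_{t=1}^{9}(x_t−x̄)(x_{t+1}−x̄) = 418.2400
γ_1 = 418.2400 / 10 = 41.824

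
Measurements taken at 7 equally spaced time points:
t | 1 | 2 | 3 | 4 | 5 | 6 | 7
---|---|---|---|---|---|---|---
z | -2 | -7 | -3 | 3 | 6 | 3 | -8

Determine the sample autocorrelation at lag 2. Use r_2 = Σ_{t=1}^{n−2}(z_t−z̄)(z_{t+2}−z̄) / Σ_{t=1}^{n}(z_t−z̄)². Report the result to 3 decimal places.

-0.397

Mean z̄ = (-2 − 7 − 3 + 3 + 6 + 3 − 8)/7 = -1.1429
Numerator Σ_{t=1}^{5}(z_t−z̄)(z_{t+2}−z̄) = -67.7551
Denominator Σ(z_t−z̄)² = 170.8571
r_2 = -67.7551 / 170.8571 = -0.397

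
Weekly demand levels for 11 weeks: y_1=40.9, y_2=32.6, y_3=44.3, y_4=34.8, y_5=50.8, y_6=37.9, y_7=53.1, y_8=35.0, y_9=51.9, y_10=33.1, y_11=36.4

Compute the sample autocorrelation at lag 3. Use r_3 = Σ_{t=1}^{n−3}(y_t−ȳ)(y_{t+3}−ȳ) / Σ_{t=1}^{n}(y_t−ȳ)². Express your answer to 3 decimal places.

-0.536

Mean ȳ = (40.9 + 32.6 + 44.3 + 34.8 + 50.8 + 37.9 + 53.1 + 35.0 + 51.9 + 33.1 + 36.4)/11 = 40.9818
Numerator Σ_{t=1}^{8}(y_t−ȳ)(y_{t+3}−ȳ) = -327.4110
Denominator Σ(y_t−ȳ)² = 610.3364
r_3 = -327.4110 / 610.3364 = -0.536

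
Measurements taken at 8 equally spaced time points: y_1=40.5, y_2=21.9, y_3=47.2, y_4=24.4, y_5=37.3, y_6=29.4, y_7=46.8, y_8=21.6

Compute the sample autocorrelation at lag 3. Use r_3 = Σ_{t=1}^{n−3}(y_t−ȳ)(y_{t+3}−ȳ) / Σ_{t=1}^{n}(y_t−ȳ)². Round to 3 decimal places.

Mean ȳ = (40.5 + 21.9 + 47.2 + 24.4 + 37.3 + 29.4 + 46.8 + 21.6)/8 = 33.6375
Deviations from mean: 6.8625, -11.7375, 13.5625, -9.2375, 3.6625, -4.2375, 13.1625, -12.0375
Numerator Σ_{t=1}^{5}(y_t−ȳ)(y_{t+3}−ȳ) = -329.5280
Denominator Σ(y_t−ȳ)² = 803.6588
r_3 = -329.5280 / 803.6588 = -0.410

-0.410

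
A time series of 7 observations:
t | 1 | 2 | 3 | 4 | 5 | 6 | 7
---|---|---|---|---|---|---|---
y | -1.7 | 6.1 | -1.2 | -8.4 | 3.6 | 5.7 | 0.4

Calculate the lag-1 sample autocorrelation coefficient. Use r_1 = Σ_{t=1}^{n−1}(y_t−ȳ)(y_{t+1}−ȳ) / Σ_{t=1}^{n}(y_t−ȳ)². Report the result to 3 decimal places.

Mean ȳ = (-1.7 + 6.1 − 1.2 − 8.4 + 3.6 + 5.7 + 0.4)/7 = 0.6429
Deviations from mean: -2.3429, 5.4571, -1.8429, -9.0429, 2.9571, 5.0571, -0.2429
Numerator Σ_{t=1}^{6}(y_t−ȳ)(y_{t+1}−ȳ) = -19.1918
Denominator Σ(y_t−ȳ)² = 154.8171
r_1 = -19.1918 / 154.8171 = -0.124

-0.124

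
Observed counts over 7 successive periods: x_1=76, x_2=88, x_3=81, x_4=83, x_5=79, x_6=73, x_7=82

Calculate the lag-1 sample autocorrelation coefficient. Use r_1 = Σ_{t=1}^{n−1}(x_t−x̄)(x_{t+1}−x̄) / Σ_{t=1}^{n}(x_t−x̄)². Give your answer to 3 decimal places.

-0.225

Mean x̄ = (76 + 88 + 81 + 83 + 79 + 73 + 82)/7 = 80.2857
Deviations from mean: -4.2857, 7.7143, 0.7143, 2.7143, -1.2857, -7.2857, 1.7143
Numerator Σ_{t=1}^{6}(x_t−x̄)(x_{t+1}−x̄) = -32.2245
Denominator Σ(x_t−x̄)² = 143.4286
r_1 = -32.2245 / 143.4286 = -0.225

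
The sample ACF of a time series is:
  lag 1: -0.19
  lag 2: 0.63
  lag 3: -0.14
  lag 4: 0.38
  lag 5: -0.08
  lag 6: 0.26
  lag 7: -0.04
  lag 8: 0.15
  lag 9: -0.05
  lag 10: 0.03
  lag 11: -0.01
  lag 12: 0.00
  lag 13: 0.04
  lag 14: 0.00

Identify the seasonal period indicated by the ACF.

The largest autocorrelation is r_2 = 0.63, with weaker echoes at lags 4 (0.38), 6 (0.26) and 8 (0.15); the remaining lags stay at or below 0.04.
The dominant spike at lag 2 indicates a seasonal period of 2.

2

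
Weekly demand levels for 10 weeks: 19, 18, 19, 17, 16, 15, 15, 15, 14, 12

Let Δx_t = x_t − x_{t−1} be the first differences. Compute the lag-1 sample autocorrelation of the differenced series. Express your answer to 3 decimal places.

-0.227

First differences Δx: -1, 1, -2, -1, -1, 0, 0, -1, -2
Mean of differences = -0.7778
Numerator Σ(Δx_t−Δx̄)(Δx_{t+1}−Δx̄) = -1.7160
Denominator Σ(Δx_t−Δx̄)² = 7.5556
r_1(Δx) = -1.7160 / 7.5556 = -0.227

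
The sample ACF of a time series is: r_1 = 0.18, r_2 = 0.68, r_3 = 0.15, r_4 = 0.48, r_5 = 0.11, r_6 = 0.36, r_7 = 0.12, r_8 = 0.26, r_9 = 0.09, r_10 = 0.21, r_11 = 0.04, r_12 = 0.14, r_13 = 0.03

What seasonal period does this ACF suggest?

2

The largest autocorrelation is r_2 = 0.68, with weaker echoes at lags 4 (0.48), 6 (0.36), 8 (0.26) and 10 (0.21); the remaining lags stay at or below 0.18.
The dominant spike at lag 2 indicates a seasonal period of 2.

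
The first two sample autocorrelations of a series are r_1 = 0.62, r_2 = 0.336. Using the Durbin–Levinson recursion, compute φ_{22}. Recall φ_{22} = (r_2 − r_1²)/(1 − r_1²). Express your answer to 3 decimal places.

φ_{22} = (r_2 − r_1²) / (1 − r_1²)
r_1² = (0.62)² = 0.3844
Numerator = 0.336 − 0.3844 = -0.0484; denominator = 1 − 0.3844 = 0.6156
φ_{22} = -0.0484 / 0.6156 = -0.079

-0.079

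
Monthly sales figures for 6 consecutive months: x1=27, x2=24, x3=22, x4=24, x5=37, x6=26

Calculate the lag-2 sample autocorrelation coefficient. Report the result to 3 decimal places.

-0.285

Mean x̄ = (27 + 24 + 22 + 24 + 37 + 26)/6 = 26.6667
Deviations from mean: 0.3333, -2.6667, -4.6667, -2.6667, 10.3333, -0.6667
Σ(x_t−x̄)(x_{t+2}−x̄) = (-1.5556) + (7.1111) + (-48.2222) + (1.7778) = -40.8889
Denominator Σ(x_t−x̄)² = 143.3333
r_2 = -40.8889 / 143.3333 = -0.285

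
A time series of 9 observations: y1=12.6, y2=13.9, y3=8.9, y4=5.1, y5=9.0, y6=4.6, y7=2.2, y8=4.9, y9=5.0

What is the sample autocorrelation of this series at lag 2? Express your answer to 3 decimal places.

0.099

Mean ȳ = (12.6 + 13.9 + 8.9 + 5.1 + 9.0 + 4.6 + 2.2 + 4.9 + 5.0)/9 = 7.3556
Σ(y_t−ȳ)(y_{t+2}−ȳ) = (8.0998) + (-14.7614) + (2.5398) + (6.2153) + (-8.4780) + (6.7664) + (12.1442) = 12.5260
Denominator Σ(y_t−ȳ)² = 126.2622
r_2 = 12.5260 / 126.2622 = 0.099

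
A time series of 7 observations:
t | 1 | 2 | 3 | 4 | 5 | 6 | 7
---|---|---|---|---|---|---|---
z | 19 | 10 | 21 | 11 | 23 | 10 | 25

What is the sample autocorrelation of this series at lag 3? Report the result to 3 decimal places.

Mean z̄ = (19 + 10 + 21 + 11 + 23 + 10 + 25)/7 = 17.0000
Deviations from mean: 2.0000, -7.0000, 4.0000, -6.0000, 6.0000, -7.0000, 8.0000
Σ(z_t−z̄)(z_{t+3}−z̄) = (-12.0000) + (-42.0000) + (-28.0000) + (-48.0000) = -130.0000
Denominator Σ(z_t−z̄)² = 254.0000
r_3 = -130.0000 / 254.0000 = -0.512

-0.512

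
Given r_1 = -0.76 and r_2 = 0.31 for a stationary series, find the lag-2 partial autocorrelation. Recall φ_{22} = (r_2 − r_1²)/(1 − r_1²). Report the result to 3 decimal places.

-0.634

φ_{22} = (r_2 − r_1²) / (1 − r_1²)
r_1² = (-0.76)² = 0.5776
Numerator = 0.31 − 0.5776 = -0.2676; denominator = 1 − 0.5776 = 0.4224
φ_{22} = -0.2676 / 0.4224 = -0.634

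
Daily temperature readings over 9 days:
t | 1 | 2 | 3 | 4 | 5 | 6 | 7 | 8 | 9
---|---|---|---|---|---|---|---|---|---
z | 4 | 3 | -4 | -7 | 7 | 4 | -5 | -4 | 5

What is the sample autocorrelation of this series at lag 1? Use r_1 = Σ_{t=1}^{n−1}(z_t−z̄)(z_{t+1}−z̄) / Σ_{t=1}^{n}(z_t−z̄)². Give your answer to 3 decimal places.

Mean z̄ = (4 + 3 − 4 − 7 + 7 + 4 − 5 − 4 + 5)/9 = 0.3333
Numerator Σ_{t=1}^{8}(z_t−z̄)(z_{t+1}−z̄) = -11.1111
Denominator Σ(z_t−z̄)² = 220.0000
r_1 = -11.1111 / 220.0000 = -0.051

-0.051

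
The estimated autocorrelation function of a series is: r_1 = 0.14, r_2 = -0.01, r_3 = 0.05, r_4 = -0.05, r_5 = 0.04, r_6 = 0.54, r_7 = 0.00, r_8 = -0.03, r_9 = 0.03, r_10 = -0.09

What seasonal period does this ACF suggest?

6

The largest autocorrelation is r_6 = 0.54; the remaining lags stay at or below 0.14.
The dominant spike at lag 6 indicates a seasonal period of 6.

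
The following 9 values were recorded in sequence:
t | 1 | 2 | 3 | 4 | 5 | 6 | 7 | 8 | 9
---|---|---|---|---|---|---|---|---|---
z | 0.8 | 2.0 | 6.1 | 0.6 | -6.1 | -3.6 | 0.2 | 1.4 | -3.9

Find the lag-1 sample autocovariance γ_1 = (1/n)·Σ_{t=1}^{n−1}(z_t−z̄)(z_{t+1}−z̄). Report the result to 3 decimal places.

3.328

Mean z̄ = (0.8 + 2.0 + 6.1 + 0.6 − 6.1 − 3.6 + 0.2 + 1.4 − 3.9)/9 = -0.2778
Σ_{t=1}^{8}(z_t−z̄)(z_{t+1}−z̄) = 29.9495
γ_1 = 29.9495 / 9 = 3.328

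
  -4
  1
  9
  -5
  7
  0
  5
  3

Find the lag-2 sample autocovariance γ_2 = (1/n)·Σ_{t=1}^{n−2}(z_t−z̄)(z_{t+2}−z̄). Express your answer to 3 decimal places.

3.375

Mean z̄ = (-4 + 1 + 9 − 5 + 7 + 0 + 5 + 3)/8 = 2.0000
Σ_{t=1}^{6}(z_t−z̄)(z_{t+2}−z̄) = 27.0000
γ_2 = 27.0000 / 8 = 3.375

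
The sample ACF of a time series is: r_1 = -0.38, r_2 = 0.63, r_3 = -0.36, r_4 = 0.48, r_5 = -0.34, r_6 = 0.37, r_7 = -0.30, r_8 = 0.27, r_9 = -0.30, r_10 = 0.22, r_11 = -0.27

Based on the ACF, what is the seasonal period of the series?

The largest autocorrelation is r_2 = 0.63, with weaker echoes at lags 4 (0.48), 6 (0.37), 8 (0.27) and 10 (0.22); the remaining lags stay at or below -0.27.
The dominant spike at lag 2 indicates a seasonal period of 2.

2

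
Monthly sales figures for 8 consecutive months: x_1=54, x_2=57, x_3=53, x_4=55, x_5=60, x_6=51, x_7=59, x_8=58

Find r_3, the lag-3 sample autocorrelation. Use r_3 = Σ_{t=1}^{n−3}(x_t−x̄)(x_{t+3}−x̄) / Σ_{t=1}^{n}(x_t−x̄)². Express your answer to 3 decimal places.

Mean x̄ = (54 + 57 + 53 + 55 + 60 + 51 + 59 + 58)/8 = 55.8750
Deviations from mean: -1.8750, 1.1250, -2.8750, -0.8750, 4.1250, -4.8750, 3.1250, 2.1250
Numerator Σ_{t=1}^{5}(x_t−x̄)(x_{t+3}−x̄) = 26.3281
Denominator Σ(x_t−x̄)² = 68.8750
r_3 = 26.3281 / 68.8750 = 0.382

0.382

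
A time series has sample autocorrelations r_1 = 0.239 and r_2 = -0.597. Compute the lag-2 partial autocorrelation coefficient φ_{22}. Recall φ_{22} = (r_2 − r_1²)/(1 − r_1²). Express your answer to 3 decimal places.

-0.694

φ_{22} = (r_2 − r_1²) / (1 − r_1²)
r_1² = (0.239)² = 0.057121
Numerator = -0.597 − 0.0571 = -0.6541; denominator = 1 − 0.0571 = 0.9429
φ_{22} = -0.6541 / 0.9429 = -0.694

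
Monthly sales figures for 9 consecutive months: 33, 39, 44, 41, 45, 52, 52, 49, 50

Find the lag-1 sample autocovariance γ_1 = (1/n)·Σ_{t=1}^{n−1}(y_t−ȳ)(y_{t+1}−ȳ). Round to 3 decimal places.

19.889

Mean ȳ = (33 + 39 + 44 + 41 + 45 + 52 + 52 + 49 + 50)/9 = 45.0000
Σ_{t=1}^{8}(y_t−ȳ)(y_{t+1}−ȳ) = 179.0000
γ_1 = 179.0000 / 9 = 19.889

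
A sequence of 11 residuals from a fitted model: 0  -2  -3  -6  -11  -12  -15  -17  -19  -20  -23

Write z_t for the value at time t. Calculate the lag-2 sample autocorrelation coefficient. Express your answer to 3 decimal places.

Mean z̄ = (0 − 2 − 3 − 6 − 11 − 12 − 15 − 17 − 19 − 20 − 23)/11 = -11.6364
Numerator Σ_{t=1}^{9}(z_t−z̄)(z_{t+2}−z̄) = 311.3719
Denominator Σ(z_t−z̄)² = 628.5455
r_2 = 311.3719 / 628.5455 = 0.495

0.495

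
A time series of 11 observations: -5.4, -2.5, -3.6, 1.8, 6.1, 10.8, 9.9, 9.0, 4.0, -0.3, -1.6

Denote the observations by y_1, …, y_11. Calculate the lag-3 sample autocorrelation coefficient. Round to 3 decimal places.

Mean ȳ = (-5.4 − 2.5 − 3.6 + 1.8 + 6.1 + 10.8 + 9.9 + 9.0 + 4.0 − 0.3 − 1.6)/11 = 2.5636
Numerator Σ_{t=1}^{8}(y_t−ȳ)(y_{t+3}−ȳ) = -81.4094
Denominator Σ(y_t−ȳ)² = 330.8255
r_3 = -81.4094 / 330.8255 = -0.246

-0.246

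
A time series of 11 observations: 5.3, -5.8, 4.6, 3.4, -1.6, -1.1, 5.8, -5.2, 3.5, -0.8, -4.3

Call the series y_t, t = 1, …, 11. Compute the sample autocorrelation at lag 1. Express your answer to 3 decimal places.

-0.533

Mean ȳ = (5.3 − 5.8 + 4.6 + 3.4 − 1.6 − 1.1 + 5.8 − 5.2 + 3.5 − 0.8 − 4.3)/11 = 0.3455
Numerator Σ_{t=1}^{10}(y_t−ȳ)(y_{t+1}−ȳ) = -100.6466
Denominator Σ(y_t−ȳ)² = 188.9673
r_1 = -100.6466 / 188.9673 = -0.533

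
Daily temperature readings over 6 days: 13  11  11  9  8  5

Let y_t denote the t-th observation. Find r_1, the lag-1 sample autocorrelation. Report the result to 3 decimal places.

Mean ȳ = (13 + 11 + 11 + 9 + 8 + 5)/6 = 9.5000
Deviations from mean: 3.5000, 1.5000, 1.5000, -0.5000, -1.5000, -4.5000
Σ(y_t−ȳ)(y_{t+1}−ȳ) = (5.2500) + (2.2500) + (-0.7500) + (0.7500) + (6.7500) = 14.2500
Denominator Σ(y_t−ȳ)² = 39.5000
r_1 = 14.2500 / 39.5000 = 0.361

0.361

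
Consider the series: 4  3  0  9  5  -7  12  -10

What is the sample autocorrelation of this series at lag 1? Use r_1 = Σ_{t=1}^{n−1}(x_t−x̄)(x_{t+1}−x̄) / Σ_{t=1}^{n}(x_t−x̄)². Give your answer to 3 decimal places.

-0.587

Mean x̄ = (4 + 3 + 0 + 9 + 5 − 7 + 12 − 10)/8 = 2.0000
Deviations from mean: 2.0000, 1.0000, -2.0000, 7.0000, 3.0000, -9.0000, 10.0000, -12.0000
Σ(x_t−x̄)(x_{t+1}−x̄) = (2.0000) + (-2.0000) + (-14.0000) + (21.0000) + (-27.0000) + (-90.0000) + (-120.0000) = -230.0000
Denominator Σ(x_t−x̄)² = 392.0000
r_1 = -230.0000 / 392.0000 = -0.587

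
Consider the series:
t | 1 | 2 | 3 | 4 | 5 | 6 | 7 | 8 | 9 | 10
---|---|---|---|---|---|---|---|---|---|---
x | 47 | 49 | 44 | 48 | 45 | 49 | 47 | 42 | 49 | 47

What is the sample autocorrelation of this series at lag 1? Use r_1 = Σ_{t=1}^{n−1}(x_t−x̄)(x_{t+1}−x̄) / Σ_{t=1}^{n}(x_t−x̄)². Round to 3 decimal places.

Mean x̄ = (47 + 49 + 44 + 48 + 45 + 49 + 47 + 42 + 49 + 47)/10 = 46.7000
Numerator Σ_{t=1}^{9}(x_t−x̄)(x_{t+1}−x̄) = -25.9900
Denominator Σ(x_t−x̄)² = 50.1000
r_1 = -25.9900 / 50.1000 = -0.519

-0.519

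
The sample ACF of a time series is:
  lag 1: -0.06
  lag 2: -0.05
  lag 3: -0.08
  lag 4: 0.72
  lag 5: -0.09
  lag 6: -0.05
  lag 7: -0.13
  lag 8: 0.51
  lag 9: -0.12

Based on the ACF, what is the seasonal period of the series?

The largest autocorrelation is r_4 = 0.72, with a weaker echo at lag 8 (0.51); the remaining lags stay at or below -0.05.
The dominant spike at lag 4 indicates a seasonal period of 4.

4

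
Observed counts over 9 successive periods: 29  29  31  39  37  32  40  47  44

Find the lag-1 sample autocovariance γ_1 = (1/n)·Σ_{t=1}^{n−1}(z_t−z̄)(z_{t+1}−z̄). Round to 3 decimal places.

Mean z̄ = (29 + 29 + 31 + 39 + 37 + 32 + 40 + 47 + 44)/9 = 36.4444
Σ_{t=1}^{8}(z_t−z̄)(z_{t+1}−z̄) = 182.4691
γ_1 = 182.4691 / 9 = 20.274

20.274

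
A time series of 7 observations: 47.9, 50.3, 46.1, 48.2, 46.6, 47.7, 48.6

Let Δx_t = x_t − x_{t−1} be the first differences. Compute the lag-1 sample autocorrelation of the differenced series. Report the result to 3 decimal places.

-0.704

First differences Δx: 2.4, -4.2, 2.1, -1.6, 1.1, 0.9
Mean of differences = 0.1167
Numerator Σ(Δx_t−Δx̄)(Δx_{t+1}−Δx̄) = -22.7403
Denominator Σ(Δx_t−Δx̄)² = 32.3083
r_1(Δx) = -22.7403 / 32.3083 = -0.704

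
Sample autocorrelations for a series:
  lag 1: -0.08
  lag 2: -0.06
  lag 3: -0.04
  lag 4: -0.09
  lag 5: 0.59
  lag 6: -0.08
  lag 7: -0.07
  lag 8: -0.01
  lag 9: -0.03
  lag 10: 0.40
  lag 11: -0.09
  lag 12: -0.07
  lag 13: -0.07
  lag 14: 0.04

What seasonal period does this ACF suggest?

The largest autocorrelation is r_5 = 0.59, with a weaker echo at lag 10 (0.40); the remaining lags stay at or below 0.04.
The dominant spike at lag 5 indicates a seasonal period of 5.

5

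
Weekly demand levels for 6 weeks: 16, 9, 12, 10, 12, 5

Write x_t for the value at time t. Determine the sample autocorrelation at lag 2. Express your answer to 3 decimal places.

Mean x̄ = (16 + 9 + 12 + 10 + 12 + 5)/6 = 10.6667
Σ(x_t−x̄)(x_{t+2}−x̄) = (7.1111) + (1.1111) + (1.7778) + (3.7778) = 13.7778
Denominator Σ(x_t−x̄)² = 67.3333
r_2 = 13.7778 / 67.3333 = 0.205

0.205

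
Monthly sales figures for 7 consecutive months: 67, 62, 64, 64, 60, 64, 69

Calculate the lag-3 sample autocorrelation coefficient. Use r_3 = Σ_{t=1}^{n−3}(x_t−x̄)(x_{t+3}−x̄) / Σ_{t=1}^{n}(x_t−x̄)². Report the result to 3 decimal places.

Mean x̄ = (67 + 62 + 64 + 64 + 60 + 64 + 69)/7 = 64.2857
Σ(x_t−x̄)(x_{t+3}−x̄) = (-0.7755) + (9.7959) + (0.0816) + (-1.3469) = 7.7551
Denominator Σ(x_t−x̄)² = 53.4286
r_3 = 7.7551 / 53.4286 = 0.145

0.145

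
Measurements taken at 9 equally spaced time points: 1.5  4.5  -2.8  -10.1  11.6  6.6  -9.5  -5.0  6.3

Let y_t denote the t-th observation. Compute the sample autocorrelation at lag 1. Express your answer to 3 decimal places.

-0.136

Mean ȳ = (1.5 + 4.5 − 2.8 − 10.1 + 11.6 + 6.6 − 9.5 − 5.0 + 6.3)/9 = 0.3444
Numerator Σ_{t=1}^{8}(y_t−ȳ)(y_{t+1}−ȳ) = -63.3698
Denominator Σ(y_t−ȳ)² = 464.3422
r_1 = -63.3698 / 464.3422 = -0.136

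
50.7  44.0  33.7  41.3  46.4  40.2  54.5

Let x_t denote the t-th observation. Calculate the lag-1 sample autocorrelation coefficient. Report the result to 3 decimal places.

-0.077

Mean x̄ = (50.7 + 44.0 + 33.7 + 41.3 + 46.4 + 40.2 + 54.5)/7 = 44.4000
Σ(x_t−x̄)(x_{t+1}−x̄) = (-2.5200) + (4.2800) + (33.1700) + (-6.2000) + (-8.4000) + (-42.4200) = -22.0900
Denominator Σ(x_t−x̄)² = 287.6000
r_1 = -22.0900 / 287.6000 = -0.077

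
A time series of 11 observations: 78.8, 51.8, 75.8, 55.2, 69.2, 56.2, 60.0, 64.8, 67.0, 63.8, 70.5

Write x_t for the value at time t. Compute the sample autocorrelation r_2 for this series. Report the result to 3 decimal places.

Mean x̄ = (78.8 + 51.8 + 75.8 + 55.2 + 69.2 + 56.2 + 60.0 + 64.8 + 67.0 + 63.8 + 70.5)/11 = 64.8273
Numerator Σ_{t=1}^{9}(x_t−x̄)(x_{t+2}−x̄) = 390.7658
Denominator Σ(x_t−x̄)² = 732.8418
r_2 = 390.7658 / 732.8418 = 0.533

0.533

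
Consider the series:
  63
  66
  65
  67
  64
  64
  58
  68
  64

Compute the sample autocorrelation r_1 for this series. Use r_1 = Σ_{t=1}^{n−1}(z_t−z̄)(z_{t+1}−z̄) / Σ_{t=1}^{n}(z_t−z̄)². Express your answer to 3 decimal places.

Mean z̄ = (63 + 66 + 65 + 67 + 64 + 64 + 58 + 68 + 64)/9 = 64.3333
Numerator Σ_{t=1}^{8}(z_t−z̄)(z_{t+1}−z̄) = -22.4444
Denominator Σ(z_t−z̄)² = 66.0000
r_1 = -22.4444 / 66.0000 = -0.340

-0.340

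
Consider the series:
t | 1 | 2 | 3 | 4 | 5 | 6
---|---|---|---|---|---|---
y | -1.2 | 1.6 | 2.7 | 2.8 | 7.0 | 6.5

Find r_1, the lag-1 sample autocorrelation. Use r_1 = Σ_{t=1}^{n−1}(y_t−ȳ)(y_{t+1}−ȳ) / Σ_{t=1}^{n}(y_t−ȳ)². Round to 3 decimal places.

0.399

Mean ȳ = (-1.2 + 1.6 + 2.7 + 2.8 + 7.0 + 6.5)/6 = 3.2333
Deviations from mean: -4.4333, -1.6333, -0.5333, -0.4333, 3.7667, 3.2667
Σ(y_t−ȳ)(y_{t+1}−ȳ) = (7.2411) + (0.8711) + (0.2311) + (-1.6322) + (12.3044) = 19.0156
Denominator Σ(y_t−ȳ)² = 47.6533
r_1 = 19.0156 / 47.6533 = 0.399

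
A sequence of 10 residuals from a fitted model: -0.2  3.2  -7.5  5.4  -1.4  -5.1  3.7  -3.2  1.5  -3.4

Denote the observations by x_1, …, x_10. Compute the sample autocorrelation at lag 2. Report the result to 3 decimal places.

0.145

Mean x̄ = (-0.2 + 3.2 − 7.5 + 5.4 − 1.4 − 5.1 + 3.7 − 3.2 + 1.5 − 3.4)/10 = -0.7000
Numerator Σ_{t=1}^{8}(x_t−x̄)(x_{t+2}−x̄) = 22.6600
Denominator Σ(x_t−x̄)² = 156.5000
r_2 = 22.6600 / 156.5000 = 0.145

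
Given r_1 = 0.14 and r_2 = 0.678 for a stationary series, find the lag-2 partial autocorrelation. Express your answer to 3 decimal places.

φ_{22} = (r_2 − r_1²) / (1 − r_1²)
r_1² = (0.14)² = 0.0196
Numerator = 0.678 − 0.0196 = 0.6584; denominator = 1 − 0.0196 = 0.9804
φ_{22} = 0.6584 / 0.9804 = 0.672

0.672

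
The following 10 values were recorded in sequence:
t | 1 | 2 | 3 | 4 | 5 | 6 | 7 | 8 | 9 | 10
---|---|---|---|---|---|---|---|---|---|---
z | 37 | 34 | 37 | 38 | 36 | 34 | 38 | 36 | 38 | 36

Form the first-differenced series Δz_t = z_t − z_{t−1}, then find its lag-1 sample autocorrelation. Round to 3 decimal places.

-0.502

First differences Δz: -3, 3, 1, -2, -2, 4, -2, 2, -2
Mean of differences = -0.1111
Numerator Σ(Δz_t−Δz̄)(Δz_{t+1}−Δz̄) = -27.5679
Denominator Σ(Δz_t−Δz̄)² = 54.8889
r_1(Δz) = -27.5679 / 54.8889 = -0.502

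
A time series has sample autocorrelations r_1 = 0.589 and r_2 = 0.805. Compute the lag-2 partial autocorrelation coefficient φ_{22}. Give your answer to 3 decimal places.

φ_{22} = (r_2 − r_1²) / (1 − r_1²)
r_1² = (0.589)² = 0.346921
Numerator = 0.805 − 0.3469 = 0.4581; denominator = 1 − 0.3469 = 0.6531
φ_{22} = 0.4581 / 0.6531 = 0.701

0.701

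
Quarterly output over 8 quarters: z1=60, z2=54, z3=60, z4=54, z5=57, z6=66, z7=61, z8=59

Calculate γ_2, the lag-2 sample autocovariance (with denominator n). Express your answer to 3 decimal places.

-1.863

Mean z̄ = (60 + 54 + 60 + 54 + 57 + 66 + 61 + 59)/8 = 58.8750
Deviations: 1.1250, -4.8750, 1.1250, -4.8750, -1.8750, 7.1250, 2.1250, 0.1250
Σ_{t=1}^{6}(z_t−z̄)(z_{t+2}−z̄) = -14.9063
γ_2 = -14.9063 / 8 = -1.863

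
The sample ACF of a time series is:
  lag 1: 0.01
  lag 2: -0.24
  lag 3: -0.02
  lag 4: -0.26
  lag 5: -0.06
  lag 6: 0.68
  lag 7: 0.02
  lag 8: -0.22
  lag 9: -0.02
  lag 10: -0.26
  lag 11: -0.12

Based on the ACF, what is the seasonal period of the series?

6

The largest autocorrelation is r_6 = 0.68; the remaining lags stay at or below 0.02.
The dominant spike at lag 6 indicates a seasonal period of 6.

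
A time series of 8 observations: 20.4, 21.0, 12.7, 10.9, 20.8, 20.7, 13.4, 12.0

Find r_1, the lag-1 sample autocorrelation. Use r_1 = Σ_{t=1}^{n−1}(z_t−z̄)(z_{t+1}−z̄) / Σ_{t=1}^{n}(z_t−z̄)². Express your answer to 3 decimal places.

0.113

Mean z̄ = (20.4 + 21.0 + 12.7 + 10.9 + 20.8 + 20.7 + 13.4 + 12.0)/8 = 16.4875
Deviations from mean: 3.9125, 4.5125, -3.7875, -5.5875, 4.3125, 4.2125, -3.0875, -4.4875
Numerator Σ_{t=1}^{7}(z_t−z̄)(z_{t+1}−z̄) = 16.6461
Denominator Σ(z_t−z̄)² = 147.2488
r_1 = 16.6461 / 147.2488 = 0.113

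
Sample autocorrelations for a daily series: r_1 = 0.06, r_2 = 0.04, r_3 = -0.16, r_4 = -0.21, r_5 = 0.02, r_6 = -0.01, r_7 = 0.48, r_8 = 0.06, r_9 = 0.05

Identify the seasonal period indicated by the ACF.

The largest autocorrelation is r_7 = 0.48; the remaining lags stay at or below 0.06.
The dominant spike at lag 7 indicates a seasonal period of 7.

7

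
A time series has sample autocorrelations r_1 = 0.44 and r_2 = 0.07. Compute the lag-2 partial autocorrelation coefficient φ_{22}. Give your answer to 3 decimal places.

-0.153

φ_{22} = (r_2 − r_1²) / (1 − r_1²)
r_1² = (0.44)² = 0.1936
Numerator = 0.07 − 0.1936 = -0.1236; denominator = 1 − 0.1936 = 0.8064
φ_{22} = -0.1236 / 0.8064 = -0.153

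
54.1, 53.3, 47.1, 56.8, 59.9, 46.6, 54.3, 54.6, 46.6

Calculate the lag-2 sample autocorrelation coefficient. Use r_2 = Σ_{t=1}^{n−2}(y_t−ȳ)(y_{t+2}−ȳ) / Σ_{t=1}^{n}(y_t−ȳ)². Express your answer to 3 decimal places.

-0.440

Mean ȳ = (54.1 + 53.3 + 47.1 + 56.8 + 59.9 + 46.6 + 54.3 + 54.6 + 46.6)/9 = 52.5889
Σ(y_t−ȳ)(y_{t+2}−ȳ) = (-8.2943) + (2.9946) + (-40.1299) + (-25.2199) + (12.5101) + (-12.0443) + (-10.2477) = -80.4314
Denominator Σ(y_t−ȳ)² = 182.8089
r_2 = -80.4314 / 182.8089 = -0.440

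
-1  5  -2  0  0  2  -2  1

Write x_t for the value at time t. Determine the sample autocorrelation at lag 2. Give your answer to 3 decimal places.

0.098

Mean x̄ = (-1 + 5 − 2 + 0 + 0 + 2 − 2 + 1)/8 = 0.3750
Deviations from mean: -1.3750, 4.6250, -2.3750, -0.3750, -0.3750, 1.6250, -2.3750, 0.6250
Σ(x_t−x̄)(x_{t+2}−x̄) = (3.2656) + (-1.7344) + (0.8906) + (-0.6094) + (0.8906) + (1.0156) = 3.7188
Denominator Σ(x_t−x̄)² = 37.8750
r_2 = 3.7188 / 37.8750 = 0.098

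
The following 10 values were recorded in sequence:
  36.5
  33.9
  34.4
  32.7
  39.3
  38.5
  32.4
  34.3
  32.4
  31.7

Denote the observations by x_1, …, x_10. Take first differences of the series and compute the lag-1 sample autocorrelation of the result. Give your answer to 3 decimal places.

First differences Δx: -2.6, 0.5, -1.7, 6.6, -0.8, -6.1, 1.9, -1.9, -0.7
Mean of differences = -0.5333
Numerator Σ(Δx_t−Δx̄)(Δx_{t+1}−Δx̄) = -28.7244
Denominator Σ(Δx_t−Δx̄)² = 96.4600
r_1(Δx) = -28.7244 / 96.4600 = -0.298

-0.298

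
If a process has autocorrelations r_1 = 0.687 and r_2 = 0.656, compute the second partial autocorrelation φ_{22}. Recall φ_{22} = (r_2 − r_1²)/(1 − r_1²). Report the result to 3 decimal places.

φ_{22} = (r_2 − r_1²) / (1 − r_1²)
r_1² = (0.687)² = 0.471969
Numerator = 0.656 − 0.4720 = 0.1840; denominator = 1 − 0.4720 = 0.5280
φ_{22} = 0.1840 / 0.5280 = 0.349

0.349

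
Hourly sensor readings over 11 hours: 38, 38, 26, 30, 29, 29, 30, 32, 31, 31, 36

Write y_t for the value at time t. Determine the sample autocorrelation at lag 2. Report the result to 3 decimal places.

-0.153

Mean ȳ = (38 + 38 + 26 + 30 + 29 + 29 + 30 + 32 + 31 + 31 + 36)/11 = 31.8182
Numerator Σ_{t=1}^{9}(y_t−ȳ)(y_{t+2}−ȳ) = -23.1570
Denominator Σ(y_t−ȳ)² = 151.6364
r_2 = -23.1570 / 151.6364 = -0.153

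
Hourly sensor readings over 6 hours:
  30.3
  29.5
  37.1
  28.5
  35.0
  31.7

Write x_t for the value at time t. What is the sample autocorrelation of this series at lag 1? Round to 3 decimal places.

-0.669

Mean x̄ = (30.3 + 29.5 + 37.1 + 28.5 + 35.0 + 31.7)/6 = 32.0167
Deviations from mean: -1.7167, -2.5167, 5.0833, -3.5167, 2.9833, -0.3167
Numerator Σ_{t=1}^{5}(x_t−x̄)(x_{t+1}−x̄) = -37.7853
Denominator Σ(x_t−x̄)² = 56.4883
r_1 = -37.7853 / 56.4883 = -0.669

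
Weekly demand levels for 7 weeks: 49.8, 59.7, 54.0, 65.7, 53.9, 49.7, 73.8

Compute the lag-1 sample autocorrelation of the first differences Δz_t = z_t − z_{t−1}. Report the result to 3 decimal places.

First differences Δz: 9.9, -5.7, 11.7, -11.8, -4.2, 24.1
Mean of differences = 4.0000
Numerator Σ(Δz_t−Δz̄)(Δz_{t+1}−Δz̄) = -288.8400
Denominator Σ(Δz_t−Δz̄)² = 909.0800
r_1(Δz) = -288.8400 / 909.0800 = -0.318

-0.318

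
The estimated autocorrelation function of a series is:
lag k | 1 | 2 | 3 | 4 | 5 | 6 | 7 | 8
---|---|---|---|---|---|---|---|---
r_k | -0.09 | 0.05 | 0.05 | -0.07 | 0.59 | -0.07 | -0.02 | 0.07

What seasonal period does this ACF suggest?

5

The largest autocorrelation is r_5 = 0.59; the remaining lags stay at or below 0.07.
The dominant spike at lag 5 indicates a seasonal period of 5.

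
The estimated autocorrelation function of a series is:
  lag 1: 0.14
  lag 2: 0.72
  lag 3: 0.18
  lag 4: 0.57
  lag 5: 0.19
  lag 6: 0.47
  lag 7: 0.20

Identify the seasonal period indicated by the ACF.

2

The largest autocorrelation is r_2 = 0.72, with weaker echoes at lags 4 (0.57) and 6 (0.47); the remaining lags stay at or below 0.20.
The dominant spike at lag 2 indicates a seasonal period of 2.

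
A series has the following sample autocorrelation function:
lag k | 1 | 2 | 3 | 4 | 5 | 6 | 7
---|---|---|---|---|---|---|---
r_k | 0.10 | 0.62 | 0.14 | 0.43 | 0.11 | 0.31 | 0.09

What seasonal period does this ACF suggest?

The largest autocorrelation is r_2 = 0.62, with weaker echoes at lags 4 (0.43) and 6 (0.31); the remaining lags stay at or below 0.14.
The dominant spike at lag 2 indicates a seasonal period of 2.

2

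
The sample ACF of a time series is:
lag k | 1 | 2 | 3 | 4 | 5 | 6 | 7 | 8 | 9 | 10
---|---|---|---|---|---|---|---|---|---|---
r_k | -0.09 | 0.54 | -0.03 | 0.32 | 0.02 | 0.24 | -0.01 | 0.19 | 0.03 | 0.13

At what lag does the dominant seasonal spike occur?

2

The largest autocorrelation is r_2 = 0.54, with weaker echoes at lags 4 (0.32), 6 (0.24) and 8 (0.19); the remaining lags stay at or below 0.13.
The dominant spike at lag 2 indicates a seasonal period of 2.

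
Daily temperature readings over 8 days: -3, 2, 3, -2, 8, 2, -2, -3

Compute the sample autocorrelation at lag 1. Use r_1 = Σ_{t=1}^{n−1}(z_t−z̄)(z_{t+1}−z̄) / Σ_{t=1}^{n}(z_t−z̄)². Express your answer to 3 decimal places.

-0.108

Mean z̄ = (-3 + 2 + 3 − 2 + 8 + 2 − 2 − 3)/8 = 0.6250
Deviations from mean: -3.6250, 1.3750, 2.3750, -2.6250, 7.3750, 1.3750, -2.6250, -3.6250
Σ(z_t−z̄)(z_{t+1}−z̄) = (-4.9844) + (3.2656) + (-6.2344) + (-19.3594) + (10.1406) + (-3.6094) + (9.5156) = -11.2656
Denominator Σ(z_t−z̄)² = 103.8750
r_1 = -11.2656 / 103.8750 = -0.108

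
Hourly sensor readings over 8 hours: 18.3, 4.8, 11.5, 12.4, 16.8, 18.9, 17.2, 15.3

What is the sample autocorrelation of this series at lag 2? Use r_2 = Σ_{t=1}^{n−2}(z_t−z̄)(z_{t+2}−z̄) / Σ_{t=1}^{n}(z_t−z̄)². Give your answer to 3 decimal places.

0.017

Mean z̄ = (18.3 + 4.8 + 11.5 + 12.4 + 16.8 + 18.9 + 17.2 + 15.3)/8 = 14.4000
Σ(z_t−z̄)(z_{t+2}−z̄) = (-11.3100) + (19.2000) + (-6.9600) + (-9.0000) + (6.7200) + (4.0500) = 2.7000
Denominator Σ(z_t−z̄)² = 154.4400
r_2 = 2.7000 / 154.4400 = 0.017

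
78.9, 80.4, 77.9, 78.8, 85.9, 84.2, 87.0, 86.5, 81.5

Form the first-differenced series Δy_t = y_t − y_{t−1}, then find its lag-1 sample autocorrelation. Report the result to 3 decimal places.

-0.184

First differences Δy: 1.5, -2.5, 0.9, 7.1, -1.7, 2.8, -0.5, -5.0
Mean of differences = 0.3250
Numerator Σ(Δy_t−Δȳ)(Δy_{t+1}−Δȳ) = -17.4281
Denominator Σ(Δy_t−Δȳ)² = 94.8550
r_1(Δy) = -17.4281 / 94.8550 = -0.184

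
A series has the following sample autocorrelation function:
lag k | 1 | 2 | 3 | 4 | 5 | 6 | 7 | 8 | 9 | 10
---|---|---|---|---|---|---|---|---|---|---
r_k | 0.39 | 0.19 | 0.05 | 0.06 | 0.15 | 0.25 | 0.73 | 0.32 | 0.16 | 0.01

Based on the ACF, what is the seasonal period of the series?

7

The largest autocorrelation is r_7 = 0.73; the remaining lags stay at or below 0.39. The elevated value at lag 1 (0.39), dropping to 0.19 at lag 2, reflects decaying short-term dependence rather than seasonality.
The dominant spike at lag 7 indicates a seasonal period of 7.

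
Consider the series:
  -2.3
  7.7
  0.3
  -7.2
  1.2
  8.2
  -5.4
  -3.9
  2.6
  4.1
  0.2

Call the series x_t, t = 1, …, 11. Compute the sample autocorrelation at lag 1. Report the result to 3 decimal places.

Mean x̄ = (-2.3 + 7.7 + 0.3 − 7.2 + 1.2 + 8.2 − 5.4 − 3.9 + 2.6 + 4.1 + 0.2)/11 = 0.5000
Numerator Σ_{t=1}^{10}(x_t−x̄)(x_{t+1}−x̄) = -42.2900
Denominator Σ(x_t−x̄)² = 250.4200
r_1 = -42.2900 / 250.4200 = -0.169

-0.169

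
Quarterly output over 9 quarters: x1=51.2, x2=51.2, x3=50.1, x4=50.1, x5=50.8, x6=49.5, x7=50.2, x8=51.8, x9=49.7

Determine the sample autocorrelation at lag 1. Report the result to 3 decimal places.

-0.246

Mean x̄ = (51.2 + 51.2 + 50.1 + 50.1 + 50.8 + 49.5 + 50.2 + 51.8 + 49.7)/9 = 50.5111
Numerator Σ_{t=1}^{8}(x_t−x̄)(x_{t+1}−x̄) = -1.1823
Denominator Σ(x_t−x̄)² = 4.8089
r_1 = -1.1823 / 4.8089 = -0.246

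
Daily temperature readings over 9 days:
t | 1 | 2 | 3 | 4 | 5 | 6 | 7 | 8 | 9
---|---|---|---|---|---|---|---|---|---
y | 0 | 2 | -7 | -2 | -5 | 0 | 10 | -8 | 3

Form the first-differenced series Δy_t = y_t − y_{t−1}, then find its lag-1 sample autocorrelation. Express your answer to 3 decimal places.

First differences Δy: 2, -9, 5, -3, 5, 10, -18, 11
Mean of differences = 0.3750
Numerator Σ(Δy_t−Δȳ)(Δy_{t+1}−Δȳ) = -417.3906
Denominator Σ(Δy_t−Δȳ)² = 687.8750
r_1(Δy) = -417.3906 / 687.8750 = -0.607

-0.607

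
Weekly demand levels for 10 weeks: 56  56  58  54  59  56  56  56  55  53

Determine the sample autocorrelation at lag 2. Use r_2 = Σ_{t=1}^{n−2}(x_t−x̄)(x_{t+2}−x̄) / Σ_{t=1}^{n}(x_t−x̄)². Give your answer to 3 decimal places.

Mean x̄ = (56 + 56 + 58 + 54 + 59 + 56 + 56 + 56 + 55 + 53)/10 = 55.9000
Numerator Σ_{t=1}^{8}(x_t−x̄)(x_{t+2}−x̄) = 6.2800
Denominator Σ(x_t−x̄)² = 26.9000
r_2 = 6.2800 / 26.9000 = 0.233

0.233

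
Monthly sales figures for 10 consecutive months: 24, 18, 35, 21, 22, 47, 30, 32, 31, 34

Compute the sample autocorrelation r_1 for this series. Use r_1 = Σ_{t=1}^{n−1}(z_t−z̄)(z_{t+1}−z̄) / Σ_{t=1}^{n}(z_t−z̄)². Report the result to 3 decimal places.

-0.143

Mean z̄ = (24 + 18 + 35 + 21 + 22 + 47 + 30 + 32 + 31 + 34)/10 = 29.4000
Numerator Σ_{t=1}^{9}(z_t−z̄)(z_{t+1}−z̄) = -93.7600
Denominator Σ(z_t−z̄)² = 656.4000
r_1 = -93.7600 / 656.4000 = -0.143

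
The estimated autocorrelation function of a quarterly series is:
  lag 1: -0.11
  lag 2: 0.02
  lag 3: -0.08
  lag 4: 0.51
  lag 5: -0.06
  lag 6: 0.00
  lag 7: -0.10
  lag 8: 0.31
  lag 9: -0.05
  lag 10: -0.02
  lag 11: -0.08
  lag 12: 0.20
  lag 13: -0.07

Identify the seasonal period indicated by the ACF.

The largest autocorrelation is r_4 = 0.51, with weaker echoes at lags 8 (0.31) and 12 (0.20); the remaining lags stay at or below 0.02.
The dominant spike at lag 4 indicates a seasonal period of 4.

4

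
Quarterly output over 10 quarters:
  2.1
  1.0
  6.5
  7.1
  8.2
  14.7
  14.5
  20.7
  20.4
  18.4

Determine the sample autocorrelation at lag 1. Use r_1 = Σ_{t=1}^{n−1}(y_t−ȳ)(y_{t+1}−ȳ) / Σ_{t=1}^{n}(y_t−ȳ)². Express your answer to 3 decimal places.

Mean ȳ = (2.1 + 1.0 + 6.5 + 7.1 + 8.2 + 14.7 + 14.5 + 20.7 + 20.4 + 18.4)/10 = 11.3600
Numerator Σ_{t=1}^{9}(y_t−ȳ)(y_{t+1}−ȳ) = 357.7844
Denominator Σ(y_t−ȳ)² = 484.3640
r_1 = 357.7844 / 484.3640 = 0.739

0.739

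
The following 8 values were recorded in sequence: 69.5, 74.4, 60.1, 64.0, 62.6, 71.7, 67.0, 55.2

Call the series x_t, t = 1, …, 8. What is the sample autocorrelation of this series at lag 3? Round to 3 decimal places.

-0.133

Mean x̄ = (69.5 + 74.4 + 60.1 + 64.0 + 62.6 + 71.7 + 67.0 + 55.2)/8 = 65.5625
Deviations from mean: 3.9375, 8.8375, -5.4625, -1.5625, -2.9625, 6.1375, 1.4375, -10.3625
Σ(x_t−x̄)(x_{t+3}−x̄) = (-6.1523) + (-26.1811) + (-33.5261) + (-2.2461) + (30.6989) = -37.4067
Denominator Σ(x_t−x̄)² = 281.7788
r_3 = -37.4067 / 281.7788 = -0.133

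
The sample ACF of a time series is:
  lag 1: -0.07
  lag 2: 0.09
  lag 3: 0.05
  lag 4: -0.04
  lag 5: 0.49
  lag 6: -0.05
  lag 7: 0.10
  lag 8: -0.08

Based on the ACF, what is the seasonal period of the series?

5

The largest autocorrelation is r_5 = 0.49; the remaining lags stay at or below 0.10.
The dominant spike at lag 5 indicates a seasonal period of 5.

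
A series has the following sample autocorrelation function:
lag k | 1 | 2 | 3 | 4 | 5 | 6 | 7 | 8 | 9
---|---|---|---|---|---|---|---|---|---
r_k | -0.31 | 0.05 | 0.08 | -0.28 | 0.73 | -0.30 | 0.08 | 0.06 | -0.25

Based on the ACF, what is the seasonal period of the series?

5

The largest autocorrelation is r_5 = 0.73; the remaining lags stay at or below 0.08.
The dominant spike at lag 5 indicates a seasonal period of 5.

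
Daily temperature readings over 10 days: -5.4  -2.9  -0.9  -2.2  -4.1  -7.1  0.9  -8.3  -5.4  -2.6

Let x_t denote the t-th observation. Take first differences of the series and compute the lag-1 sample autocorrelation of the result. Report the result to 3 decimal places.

First differences Δx: 2.5, 2.0, -1.3, -1.9, -3.0, 8.0, -9.2, 2.9, 2.8
Mean of differences = 0.3111
Numerator Σ(Δx_t−Δx̄)(Δx_{t+1}−Δx̄) = -104.9090
Denominator Σ(Δx_t−Δx̄)² = 188.5689
r_1(Δx) = -104.9090 / 188.5689 = -0.556

-0.556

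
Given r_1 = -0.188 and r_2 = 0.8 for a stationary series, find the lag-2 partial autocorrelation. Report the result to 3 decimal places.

0.793

φ_{22} = (r_2 − r_1²) / (1 − r_1²)
r_1² = (-0.188)² = 0.035344
Numerator = 0.8 − 0.0353 = 0.7647; denominator = 1 − 0.0353 = 0.9647
φ_{22} = 0.7647 / 0.9647 = 0.793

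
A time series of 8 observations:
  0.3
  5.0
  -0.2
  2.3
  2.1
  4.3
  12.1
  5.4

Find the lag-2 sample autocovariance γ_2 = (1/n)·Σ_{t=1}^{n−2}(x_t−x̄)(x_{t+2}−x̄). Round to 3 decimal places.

0.709

Mean x̄ = (0.3 + 5.0 − 0.2 + 2.3 + 2.1 + 4.3 + 12.1 + 5.4)/8 = 3.9125
Σ_{t=1}^{6}(x_t−x̄)(x_{t+2}−x̄) = 5.6684
γ_2 = 5.6684 / 8 = 0.709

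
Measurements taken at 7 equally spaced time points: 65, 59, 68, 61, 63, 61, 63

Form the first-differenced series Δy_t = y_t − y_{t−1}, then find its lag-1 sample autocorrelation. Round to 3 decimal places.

-0.781

First differences Δy: -6, 9, -7, 2, -2, 2
Mean of differences = -0.3333
Numerator Σ(Δy_t−Δȳ)(Δy_{t+1}−Δȳ) = -138.4444
Denominator Σ(Δy_t−Δȳ)² = 177.3333
r_1(Δy) = -138.4444 / 177.3333 = -0.781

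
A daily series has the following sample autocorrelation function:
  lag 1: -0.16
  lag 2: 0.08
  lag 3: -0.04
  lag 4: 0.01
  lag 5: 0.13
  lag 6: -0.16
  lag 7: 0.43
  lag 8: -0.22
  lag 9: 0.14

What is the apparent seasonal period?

The largest autocorrelation is r_7 = 0.43; the remaining lags stay at or below 0.14.
The dominant spike at lag 7 indicates a seasonal period of 7.

7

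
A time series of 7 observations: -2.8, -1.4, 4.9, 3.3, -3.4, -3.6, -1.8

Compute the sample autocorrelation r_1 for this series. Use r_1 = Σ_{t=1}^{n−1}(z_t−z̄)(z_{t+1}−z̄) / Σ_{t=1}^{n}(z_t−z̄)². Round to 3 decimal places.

Mean z̄ = (-2.8 − 1.4 + 4.9 + 3.3 − 3.4 − 3.6 − 1.8)/7 = -0.6857
Deviations from mean: -2.1143, -0.7143, 5.5857, 3.9857, -2.7143, -2.9143, -1.1143
Σ(z_t−z̄)(z_{t+1}−z̄) = (1.5102) + (-3.9898) + (22.2631) + (-10.8184) + (7.9102) + (3.2473) = 20.1227
Denominator Σ(z_t−z̄)² = 69.1686
r_1 = 20.1227 / 69.1686 = 0.291

0.291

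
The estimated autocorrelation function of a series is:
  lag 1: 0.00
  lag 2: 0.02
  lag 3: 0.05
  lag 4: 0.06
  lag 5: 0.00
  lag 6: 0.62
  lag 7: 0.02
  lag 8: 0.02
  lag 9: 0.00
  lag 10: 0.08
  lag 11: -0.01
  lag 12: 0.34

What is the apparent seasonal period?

6

The largest autocorrelation is r_6 = 0.62, with a weaker echo at lag 12 (0.34); the remaining lags stay at or below 0.08.
The dominant spike at lag 6 indicates a seasonal period of 6.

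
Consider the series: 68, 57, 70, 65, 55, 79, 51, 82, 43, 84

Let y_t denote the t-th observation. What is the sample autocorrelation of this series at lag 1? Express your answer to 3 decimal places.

-0.826

Mean ȳ = (68 + 57 + 70 + 65 + 55 + 79 + 51 + 82 + 43 + 84)/10 = 65.4000
Numerator Σ_{t=1}^{9}(y_t−ȳ)(y_{t+1}−ȳ) = -1422.9600
Denominator Σ(y_t−ȳ)² = 1722.4000
r_1 = -1422.9600 / 1722.4000 = -0.826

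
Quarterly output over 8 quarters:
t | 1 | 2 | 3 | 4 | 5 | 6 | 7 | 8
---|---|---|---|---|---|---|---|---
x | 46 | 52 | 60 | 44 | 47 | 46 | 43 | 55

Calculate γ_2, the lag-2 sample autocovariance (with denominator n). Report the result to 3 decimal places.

Mean x̄ = (46 + 52 + 60 + 44 + 47 + 46 + 43 + 55)/8 = 49.1250
Σ_{t=1}^{6}(x_t−x̄)(x_{t+2}−x̄) = -61.1563
γ_2 = -61.1563 / 8 = -7.645

-7.645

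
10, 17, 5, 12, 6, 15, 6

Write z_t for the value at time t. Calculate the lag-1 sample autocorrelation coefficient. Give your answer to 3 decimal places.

-0.695

Mean z̄ = (10 + 17 + 5 + 12 + 6 + 15 + 6)/7 = 10.1429
Deviations from mean: -0.1429, 6.8571, -5.1429, 1.8571, -4.1429, 4.8571, -4.1429
Σ(z_t−z̄)(z_{t+1}−z̄) = (-0.9796) + (-35.2653) + (-9.5510) + (-7.6939) + (-20.1224) + (-20.1224) = -93.7347
Denominator Σ(z_t−z̄)² = 134.8571
r_1 = -93.7347 / 134.8571 = -0.695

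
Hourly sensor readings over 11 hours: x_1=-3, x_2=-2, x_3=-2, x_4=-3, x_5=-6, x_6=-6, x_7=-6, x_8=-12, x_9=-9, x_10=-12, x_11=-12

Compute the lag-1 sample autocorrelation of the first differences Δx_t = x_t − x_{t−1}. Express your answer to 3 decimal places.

-0.594

First differences Δx: 1, 0, -1, -3, 0, 0, -6, 3, -3, 0
Mean of differences = -0.9000
Numerator Σ(Δx_t−Δx̄)(Δx_{t+1}−Δx̄) = -33.8100
Denominator Σ(Δx_t−Δx̄)² = 56.9000
r_1(Δx) = -33.8100 / 56.9000 = -0.594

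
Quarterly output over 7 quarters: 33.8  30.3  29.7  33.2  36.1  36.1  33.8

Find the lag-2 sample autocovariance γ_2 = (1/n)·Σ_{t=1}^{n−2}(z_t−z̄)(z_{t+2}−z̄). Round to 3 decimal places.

-1.496

Mean z̄ = (33.8 + 30.3 + 29.7 + 33.2 + 36.1 + 36.1 + 33.8)/7 = 33.2857
Σ_{t=1}^{5}(z_t−z̄)(z_{t+2}−z̄) = -10.4733
γ_2 = -10.4733 / 7 = -1.496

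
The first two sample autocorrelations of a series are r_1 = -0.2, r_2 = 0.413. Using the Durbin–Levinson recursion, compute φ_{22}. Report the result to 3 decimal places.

φ_{22} = (r_2 − r_1²) / (1 − r_1²)
r_1² = (-0.2)² = 0.04
Numerator = 0.413 − 0.0400 = 0.3730; denominator = 1 − 0.0400 = 0.9600
φ_{22} = 0.3730 / 0.9600 = 0.389

0.389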